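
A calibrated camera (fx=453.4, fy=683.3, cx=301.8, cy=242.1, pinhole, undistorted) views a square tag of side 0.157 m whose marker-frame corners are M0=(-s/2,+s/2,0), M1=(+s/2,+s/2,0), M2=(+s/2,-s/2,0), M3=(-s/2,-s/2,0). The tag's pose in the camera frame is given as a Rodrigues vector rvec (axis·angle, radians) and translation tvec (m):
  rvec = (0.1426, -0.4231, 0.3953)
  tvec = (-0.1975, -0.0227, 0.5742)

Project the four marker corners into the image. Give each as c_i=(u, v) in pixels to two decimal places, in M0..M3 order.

c0=(56.56, 269.87) c1=(180.78, 326.98) c2=(226.48, 165.62) c3=(106.02, 87.52)

Intrinsics K: fx=453.4, fy=683.3, cx=301.8, cy=242.1
Marker side s = 0.157 m; corners in marker frame (Z=0):
  M0 = (-0.0785, +0.0785, 0)
  M1 = (+0.0785, +0.0785, 0)
  M2 = (+0.0785, -0.0785, 0)
  M3 = (-0.0785, -0.0785, 0)
rvec = (0.1426, -0.4231, 0.3953), |rvec| = θ = 0.59633 rad = 34.167°
Rodrigues: sinθ=0.56161, 1−cosθ=0.17260; R = I + sinθ·[k]× + (1−cosθ)·[k]×²:
    [+0.83727 -0.40157 -0.37111]
    [+0.34300 +0.91429 -0.21547]
    [+0.42583 +0.05312 +0.90324]
t = (-0.1975, -0.0227, 0.5742) m
M0: Pc = R·M0+t = (-0.29475, +0.02215, +0.54494); u = 453.4·(-0.29475)/0.54494 + 301.8 = 56.5648, v = 683.3·(+0.02215)/0.54494 + 242.1 = 269.8687
M1: Pc = R·M1+t = (-0.16330, +0.07600, +0.61180); u = 453.4·(-0.16330)/0.61180 + 301.8 = 180.7812, v = 683.3·(+0.07600)/0.61180 + 242.1 = 326.9791
M2: Pc = R·M2+t = (-0.10025, -0.06755, +0.60346); u = 453.4·(-0.10025)/0.60346 + 301.8 = 226.4776, v = 683.3·(-0.06755)/0.60346 + 242.1 = 165.6171
M3: Pc = R·M3+t = (-0.23170, -0.12140, +0.53660); u = 453.4·(-0.23170)/0.53660 + 301.8 = 106.0239, v = 683.3·(-0.12140)/0.53660 + 242.1 = 87.5152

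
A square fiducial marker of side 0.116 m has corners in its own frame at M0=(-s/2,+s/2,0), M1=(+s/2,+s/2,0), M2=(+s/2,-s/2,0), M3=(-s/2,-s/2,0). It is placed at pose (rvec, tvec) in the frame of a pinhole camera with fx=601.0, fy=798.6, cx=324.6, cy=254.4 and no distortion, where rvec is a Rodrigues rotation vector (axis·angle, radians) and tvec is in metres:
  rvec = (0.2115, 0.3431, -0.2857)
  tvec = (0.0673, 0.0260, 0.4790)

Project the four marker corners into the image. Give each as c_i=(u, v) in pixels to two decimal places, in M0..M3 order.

c0=(363.50, 402.33) c1=(501.62, 368.19) c2=(460.63, 179.28) c3=(320.92, 230.70)

Intrinsics K: fx=601.0, fy=798.6, cx=324.6, cy=254.4
Marker side s = 0.116 m; corners in marker frame (Z=0):
  M0 = (-0.0580, +0.0580, 0)
  M1 = (+0.0580, +0.0580, 0)
  M2 = (+0.0580, -0.0580, 0)
  M3 = (-0.0580, -0.0580, 0)
rvec = (0.2115, 0.3431, -0.2857), |rvec| = θ = 0.49404 rad = 28.306°
Rodrigues: sinθ=0.47419, 1−cosθ=0.11958; R = I + sinθ·[k]× + (1−cosθ)·[k]×²:
    [+0.90234 +0.30977 +0.29971]
    [-0.23867 +0.93810 -0.25102]
    [-0.35892 +0.15498 +0.92041]
t = (0.0673, 0.0260, 0.4790) m
M0: Pc = R·M0+t = (+0.03293, +0.09425, +0.50881); u = 601.0·(+0.03293)/0.50881 + 324.6 = 363.4979, v = 798.6·(+0.09425)/0.50881 + 254.4 = 402.3345
M1: Pc = R·M1+t = (+0.13760, +0.06657, +0.46717); u = 601.0·(+0.13760)/0.46717 + 324.6 = 501.6206, v = 798.6·(+0.06657)/0.46717 + 254.4 = 368.1917
M2: Pc = R·M2+t = (+0.10167, -0.04225, +0.44919); u = 601.0·(+0.10167)/0.44919 + 324.6 = 460.6283, v = 798.6·(-0.04225)/0.44919 + 254.4 = 179.2817
M3: Pc = R·M3+t = (-0.00300, -0.01457, +0.49083); u = 601.0·(-0.00300)/0.49083 + 324.6 = 320.9237, v = 798.6·(-0.01457)/0.49083 + 254.4 = 230.6991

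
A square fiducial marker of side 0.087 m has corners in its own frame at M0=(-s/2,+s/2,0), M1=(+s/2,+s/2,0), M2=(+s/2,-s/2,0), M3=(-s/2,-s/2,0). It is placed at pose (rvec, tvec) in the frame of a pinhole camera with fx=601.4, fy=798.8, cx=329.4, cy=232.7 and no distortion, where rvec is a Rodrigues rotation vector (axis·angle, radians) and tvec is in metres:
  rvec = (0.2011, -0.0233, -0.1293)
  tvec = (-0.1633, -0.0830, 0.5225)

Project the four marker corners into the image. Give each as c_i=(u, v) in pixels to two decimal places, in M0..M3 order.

c0=(101.71, 179.93) c1=(199.65, 162.97) c2=(182.45, 29.30) c3=(81.15, 46.60)

Intrinsics K: fx=601.4, fy=798.8, cx=329.4, cy=232.7
Marker side s = 0.087 m; corners in marker frame (Z=0):
  M0 = (-0.0435, +0.0435, 0)
  M1 = (+0.0435, +0.0435, 0)
  M2 = (+0.0435, -0.0435, 0)
  M3 = (-0.0435, -0.0435, 0)
rvec = (0.2011, -0.0233, -0.1293), |rvec| = θ = 0.24021 rad = 13.763°
Rodrigues: sinθ=0.23791, 1−cosθ=0.02871; R = I + sinθ·[k]× + (1−cosθ)·[k]×²:
    [+0.99141 +0.12573 -0.03602]
    [-0.13039 +0.97156 -0.19767]
    [+0.01014 +0.20067 +0.97961]
t = (-0.1633, -0.0830, 0.5225) m
M0: Pc = R·M0+t = (-0.20096, -0.03507, +0.53079); u = 601.4·(-0.20096)/0.53079 + 329.4 = 101.7091, v = 798.8·(-0.03507)/0.53079 + 232.7 = 179.9292
M1: Pc = R·M1+t = (-0.11470, -0.04641, +0.53167); u = 601.4·(-0.11470)/0.53167 + 329.4 = 199.6518, v = 798.8·(-0.04641)/0.53167 + 232.7 = 162.9730
M2: Pc = R·M2+t = (-0.12564, -0.13093, +0.51421); u = 601.4·(-0.12564)/0.51421 + 329.4 = 182.4536, v = 798.8·(-0.13093)/0.51421 + 232.7 = 29.3000
M3: Pc = R·M3+t = (-0.21190, -0.11959, +0.51333); u = 601.4·(-0.21190)/0.51333 + 329.4 = 81.1503, v = 798.8·(-0.11959)/0.51333 + 232.7 = 46.6032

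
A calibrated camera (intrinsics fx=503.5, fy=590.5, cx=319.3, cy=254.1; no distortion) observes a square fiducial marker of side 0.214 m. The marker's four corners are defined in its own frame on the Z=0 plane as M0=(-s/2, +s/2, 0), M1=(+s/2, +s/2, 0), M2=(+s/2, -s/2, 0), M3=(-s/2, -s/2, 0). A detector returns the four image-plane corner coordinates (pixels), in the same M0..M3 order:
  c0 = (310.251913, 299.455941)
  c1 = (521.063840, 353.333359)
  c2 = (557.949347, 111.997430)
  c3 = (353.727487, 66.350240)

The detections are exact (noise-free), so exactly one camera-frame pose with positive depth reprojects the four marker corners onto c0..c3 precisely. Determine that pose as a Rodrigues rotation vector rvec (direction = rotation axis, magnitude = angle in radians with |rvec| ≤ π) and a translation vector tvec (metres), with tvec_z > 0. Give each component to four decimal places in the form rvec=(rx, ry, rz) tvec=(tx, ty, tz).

rvec=(-0.0957, 0.0552, 0.2121) tvec=(0.1180, -0.0426, 0.5147)

Intrinsics K: fx=503.5, fy=590.5, cx=319.3, cy=254.1
Marker side s = 0.214 m; corners in marker frame (Z=0):
  M0 = (-0.1070, +0.1070, 0)
  M1 = (+0.1070, +0.1070, 0)
  M2 = (+0.1070, -0.1070, 0)
  M3 = (-0.1070, -0.1070, 0)
Detected image corners:
  c0 = (310.251913, 299.455941) px
  c1 = (521.063840, 353.333359) px
  c2 = (557.949347, 111.997430) px
  c3 = (353.727487, 66.350240) px
Planar DLT: solve 8×8 A·h = b for H (H[2,2]=1):
  H  [+914.56808 -263.25108 +434.72199]
  H  [+206.02257 +1072.35061 +205.25643]
  H  [-0.12588 -0.17277 +1.00000]
B = K⁻¹H; ‖b₁‖=1.942697, ‖b₂‖=1.942697; λ = 2/(‖b₁‖+‖b₂‖) = 0.514748, sign → tz>0 ⇒ λ=+0.514748
r₁ = λ·B[:,0] = (+0.97609,+0.20748,-0.06480); r₂ = λ·B[:,1] = (-0.21273,+0.97305,-0.08893)
r₃ = r₁×r₂ = (+0.04460,+0.10059,+0.99393); SVD([r₁ r₂ r₃]) → R = UVᵀ:
  R  [+0.97609 -0.21273 +0.04460]
  R  [+0.20748 +0.97305 +0.10059]
  R  [-0.06480 -0.08893 +0.99393]
t = (+0.11800, -0.04258, +0.51475) m
tr R = 2.943074; θ = arccos((tr R − 1)/2) = 0.239162 rad = 13.703°
axis k = ((R−Rᵀ)₃₂, (R−Rᵀ)₁₃, (R−Rᵀ)₂₁) / (2 sinθ) = (-0.400029, +0.230903, +0.886939)
rvec = θ·k = (-0.095672, +0.055223, +0.212122)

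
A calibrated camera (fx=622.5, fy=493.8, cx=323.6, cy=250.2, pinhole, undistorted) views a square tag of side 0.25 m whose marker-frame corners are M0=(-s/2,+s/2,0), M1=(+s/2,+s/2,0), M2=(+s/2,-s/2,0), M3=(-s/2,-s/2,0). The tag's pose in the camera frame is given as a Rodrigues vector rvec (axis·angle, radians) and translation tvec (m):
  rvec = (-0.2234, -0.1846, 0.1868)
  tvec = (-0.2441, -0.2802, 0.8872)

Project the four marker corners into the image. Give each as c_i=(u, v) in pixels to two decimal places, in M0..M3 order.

c0=(37.36, 140.62) c1=(221.68, 174.25) c2=(255.13, 52.78) c3=(84.44, 15.93)

Intrinsics K: fx=622.5, fy=493.8, cx=323.6, cy=250.2
Marker side s = 0.25 m; corners in marker frame (Z=0):
  M0 = (-0.1250, +0.1250, 0)
  M1 = (+0.1250, +0.1250, 0)
  M2 = (+0.1250, -0.1250, 0)
  M3 = (-0.1250, -0.1250, 0)
rvec = (-0.2234, -0.1846, 0.1868), |rvec| = θ = 0.34479 rad = 19.755°
Rodrigues: sinθ=0.33800, 1−cosθ=0.05885; R = I + sinθ·[k]× + (1−cosθ)·[k]×²:
    [+0.96585 -0.16270 -0.20162]
    [+0.20354 +0.95802 +0.20193]
    [+0.16030 -0.23607 +0.95842]
t = (-0.2441, -0.2802, 0.8872) m
M0: Pc = R·M0+t = (-0.38517, -0.18589, +0.83765); u = 622.5·(-0.38517)/0.83765 + 323.6 = 37.3618, v = 493.8·(-0.18589)/0.83765 + 250.2 = 140.6171
M1: Pc = R·M1+t = (-0.14371, -0.13501, +0.87773); u = 622.5·(-0.14371)/0.87773 + 323.6 = 221.6812, v = 493.8·(-0.13501)/0.87773 + 250.2 = 174.2474
M2: Pc = R·M2+t = (-0.10303, -0.37451, +0.93675); u = 622.5·(-0.10303)/0.93675 + 323.6 = 255.1330, v = 493.8·(-0.37451)/0.93675 + 250.2 = 52.7795
M3: Pc = R·M3+t = (-0.34449, -0.42539, +0.89667); u = 622.5·(-0.34449)/0.89667 + 323.6 = 84.4405, v = 493.8·(-0.42539)/0.89667 + 250.2 = 15.9338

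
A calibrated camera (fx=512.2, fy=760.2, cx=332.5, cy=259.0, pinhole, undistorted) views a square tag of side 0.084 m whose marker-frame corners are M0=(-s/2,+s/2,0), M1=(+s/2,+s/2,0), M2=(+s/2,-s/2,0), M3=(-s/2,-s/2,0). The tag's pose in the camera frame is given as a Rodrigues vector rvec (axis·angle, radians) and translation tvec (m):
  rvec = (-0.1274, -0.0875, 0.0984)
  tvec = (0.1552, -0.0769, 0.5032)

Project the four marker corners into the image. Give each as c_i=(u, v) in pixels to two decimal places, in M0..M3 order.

Intrinsics K: fx=512.2, fy=760.2, cx=332.5, cy=259.0
Marker side s = 0.084 m; corners in marker frame (Z=0):
  M0 = (-0.0420, +0.0420, 0)
  M1 = (+0.0420, +0.0420, 0)
  M2 = (+0.0420, -0.0420, 0)
  M3 = (-0.0420, -0.0420, 0)
rvec = (-0.1274, -0.0875, 0.0984), |rvec| = θ = 0.18322 rad = 10.498°
Rodrigues: sinθ=0.18220, 1−cosθ=0.01674; R = I + sinθ·[k]× + (1−cosθ)·[k]×²:
    [+0.99135 -0.09229 -0.09326]
    [+0.10341 +0.98708 +0.12240]
    [+0.08076 -0.13098 +0.98809]
t = (0.1552, -0.0769, 0.5032) m
M0: Pc = R·M0+t = (+0.10969, -0.03979, +0.49431); u = 512.2·(+0.10969)/0.49431 + 332.5 = 446.1573, v = 760.2·(-0.03979)/0.49431 + 259.0 = 197.8129
M1: Pc = R·M1+t = (+0.19296, -0.03110, +0.50109); u = 512.2·(+0.19296)/0.50109 + 332.5 = 529.7386, v = 760.2·(-0.03110)/0.50109 + 259.0 = 211.8192
M2: Pc = R·M2+t = (+0.20071, -0.11401, +0.51209); u = 512.2·(+0.20071)/0.51209 + 332.5 = 533.2550, v = 760.2·(-0.11401)/0.51209 + 259.0 = 89.7465
M3: Pc = R·M3+t = (+0.11744, -0.12270, +0.50531); u = 512.2·(+0.11744)/0.50531 + 332.5 = 451.5409, v = 760.2·(-0.12270)/0.50531 + 259.0 = 74.4063

c0=(446.16, 197.81) c1=(529.74, 211.82) c2=(533.26, 89.75) c3=(451.54, 74.41)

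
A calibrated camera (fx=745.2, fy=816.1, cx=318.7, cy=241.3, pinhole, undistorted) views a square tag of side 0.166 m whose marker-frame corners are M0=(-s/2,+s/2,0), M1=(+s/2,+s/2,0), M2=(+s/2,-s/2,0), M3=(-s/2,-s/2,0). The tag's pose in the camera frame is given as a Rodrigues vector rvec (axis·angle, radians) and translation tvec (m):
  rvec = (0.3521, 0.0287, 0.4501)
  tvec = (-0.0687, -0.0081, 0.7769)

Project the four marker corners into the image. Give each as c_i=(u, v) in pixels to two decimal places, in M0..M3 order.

Intrinsics K: fx=745.2, fy=816.1, cx=318.7, cy=241.3
Marker side s = 0.166 m; corners in marker frame (Z=0):
  M0 = (-0.0830, +0.0830, 0)
  M1 = (+0.0830, +0.0830, 0)
  M2 = (+0.0830, -0.0830, 0)
  M3 = (-0.0830, -0.0830, 0)
rvec = (0.3521, 0.0287, 0.4501), |rvec| = θ = 0.57218 rad = 32.783°
Rodrigues: sinθ=0.54146, 1−cosθ=0.15928; R = I + sinθ·[k]× + (1−cosθ)·[k]×²:
    [+0.90104 -0.42102 +0.10426]
    [+0.43086 +0.84112 -0.32692]
    [+0.04994 +0.33948 +0.93928]
t = (-0.0687, -0.0081, 0.7769) m
M0: Pc = R·M0+t = (-0.17843, +0.02595, +0.80093); u = 745.2·(-0.17843)/0.80093 + 318.7 = 152.6849, v = 816.1·(+0.02595)/0.80093 + 241.3 = 267.7438
M1: Pc = R·M1+t = (-0.02886, +0.09747, +0.80922); u = 745.2·(-0.02886)/0.80922 + 318.7 = 292.1244, v = 816.1·(+0.09747)/0.80922 + 241.3 = 339.6028
M2: Pc = R·M2+t = (+0.04103, -0.04215, +0.75287); u = 745.2·(+0.04103)/0.75287 + 318.7 = 359.3132, v = 816.1·(-0.04215)/0.75287 + 241.3 = 195.6074
M3: Pc = R·M3+t = (-0.10854, -0.11367, +0.74458); u = 745.2·(-0.10854)/0.74458 + 318.7 = 210.0680, v = 816.1·(-0.11367)/0.74458 + 241.3 = 116.7064

c0=(152.68, 267.74) c1=(292.12, 339.60) c2=(359.31, 195.61) c3=(210.07, 116.71)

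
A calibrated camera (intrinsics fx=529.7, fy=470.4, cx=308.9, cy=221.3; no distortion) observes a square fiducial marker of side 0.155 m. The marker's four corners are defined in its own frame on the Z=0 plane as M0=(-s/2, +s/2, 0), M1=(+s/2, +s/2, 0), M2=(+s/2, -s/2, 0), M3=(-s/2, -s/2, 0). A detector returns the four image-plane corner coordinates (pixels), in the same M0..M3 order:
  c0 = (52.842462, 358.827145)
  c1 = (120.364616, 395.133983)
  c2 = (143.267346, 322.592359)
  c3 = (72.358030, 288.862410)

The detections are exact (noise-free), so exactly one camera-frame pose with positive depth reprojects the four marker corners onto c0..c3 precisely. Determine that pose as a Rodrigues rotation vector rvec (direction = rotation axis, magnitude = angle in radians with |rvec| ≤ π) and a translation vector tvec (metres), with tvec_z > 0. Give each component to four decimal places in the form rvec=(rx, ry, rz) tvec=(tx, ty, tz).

rvec=(0.1393, 0.3433, 0.3477) tvec=(-0.3629, 0.2308, 0.9034)

Intrinsics K: fx=529.7, fy=470.4, cx=308.9, cy=221.3
Marker side s = 0.155 m; corners in marker frame (Z=0):
  M0 = (-0.0775, +0.0775, 0)
  M1 = (+0.0775, +0.0775, 0)
  M2 = (+0.0775, -0.0775, 0)
  M3 = (-0.0775, -0.0775, 0)
Detected image corners:
  c0 = (52.842462, 358.827145) px
  c1 = (120.364616, 395.133983) px
  c2 = (143.267346, 322.592359) px
  c3 = (72.358030, 288.862410) px
Planar DLT: solve 8×8 A·h = b for H (H[2,2]=1):
  H  [+413.55192 -115.91414 +96.12808]
  H  [+110.80667 +531.93543 +341.48186]
  H  [-0.33764 +0.21226 +1.00000]
B = K⁻¹H; ‖b₁‖=1.106937, ‖b₂‖=1.106937; λ = 2/(‖b₁‖+‖b₂‖) = 0.903394, sign → tz>0 ⇒ λ=+0.903394
r₁ = λ·B[:,0] = (+0.88318,+0.35630,-0.30502); r₂ = λ·B[:,1] = (-0.30951,+0.93136,+0.19175)
r₃ = r₁×r₂ = (+0.35241,-0.07494,+0.93284); SVD([r₁ r₂ r₃]) → R = UVᵀ:
  R  [+0.88318 -0.30951 +0.35241]
  R  [+0.35630 +0.93136 -0.07494]
  R  [-0.30502 +0.19175 +0.93284]
t = (-0.36288, +0.23081, +0.90339) m
tr R = 2.747384; θ = arccos((tr R − 1)/2) = 0.508055 rad = 29.109°
axis k = ((R−Rᵀ)₃₂, (R−Rᵀ)₁₃, (R−Rᵀ)₂₁) / (2 sinθ) = (+0.274109, +0.675703, +0.684317)
rvec = θ·k = (+0.139262, +0.343295, +0.347671)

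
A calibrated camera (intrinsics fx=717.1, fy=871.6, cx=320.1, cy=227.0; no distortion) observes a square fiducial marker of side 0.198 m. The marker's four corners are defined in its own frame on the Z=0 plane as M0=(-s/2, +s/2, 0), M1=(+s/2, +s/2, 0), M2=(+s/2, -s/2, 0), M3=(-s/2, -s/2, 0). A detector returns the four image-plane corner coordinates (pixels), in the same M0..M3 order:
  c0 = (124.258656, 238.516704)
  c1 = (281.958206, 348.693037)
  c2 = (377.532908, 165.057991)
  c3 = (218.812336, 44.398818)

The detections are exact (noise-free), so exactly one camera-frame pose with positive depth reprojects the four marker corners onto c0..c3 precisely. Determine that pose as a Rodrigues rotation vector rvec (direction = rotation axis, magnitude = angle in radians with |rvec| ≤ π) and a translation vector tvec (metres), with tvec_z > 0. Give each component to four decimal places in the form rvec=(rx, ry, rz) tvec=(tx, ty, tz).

Intrinsics K: fx=717.1, fy=871.6, cx=320.1, cy=227.0
Marker side s = 0.198 m; corners in marker frame (Z=0):
  M0 = (-0.0990, +0.0990, 0)
  M1 = (+0.0990, +0.0990, 0)
  M2 = (+0.0990, -0.0990, 0)
  M3 = (-0.0990, -0.0990, 0)
Detected image corners:
  c0 = (124.258656, 238.516704) px
  c1 = (281.958206, 348.693037) px
  c2 = (377.532908, 165.057991) px
  c3 = (218.812336, 44.398818) px
Planar DLT: solve 8×8 A·h = b for H (H[2,2]=1):
  H  [+846.73983 -443.31778 +251.44018]
  H  [+620.46561 +982.70694 +201.62945]
  H  [+0.19046 +0.14704 +1.00000]
B = K⁻¹H; ‖b₁‖=1.294440, ‖b₂‖=1.294440; λ = 2/(‖b₁‖+‖b₂‖) = 0.772535, sign → tz>0 ⇒ λ=+0.772535
r₁ = λ·B[:,0] = (+0.84652,+0.51162,+0.14714); r₂ = λ·B[:,1] = (-0.52829,+0.84143,+0.11359)
r₃ = r₁×r₂ = (-0.06569,-0.17389,+0.98257); SVD([r₁ r₂ r₃]) → R = UVᵀ:
  R  [+0.84652 -0.52829 -0.06569]
  R  [+0.51162 +0.84143 -0.17389]
  R  [+0.14714 +0.11359 +0.98257]
t = (-0.07397, -0.02249, +0.77253) m
tr R = 2.670520; θ = arccos((tr R − 1)/2) = 0.582191 rad = 33.357°
axis k = ((R−Rᵀ)₃₂, (R−Rᵀ)₁₃, (R−Rᵀ)₂₁) / (2 sinθ) = (+0.261411, -0.193528, +0.945627)
rvec = θ·k = (+0.152191, -0.112670, +0.550536)

rvec=(0.1522, -0.1127, 0.5505) tvec=(-0.0740, -0.0225, 0.7725)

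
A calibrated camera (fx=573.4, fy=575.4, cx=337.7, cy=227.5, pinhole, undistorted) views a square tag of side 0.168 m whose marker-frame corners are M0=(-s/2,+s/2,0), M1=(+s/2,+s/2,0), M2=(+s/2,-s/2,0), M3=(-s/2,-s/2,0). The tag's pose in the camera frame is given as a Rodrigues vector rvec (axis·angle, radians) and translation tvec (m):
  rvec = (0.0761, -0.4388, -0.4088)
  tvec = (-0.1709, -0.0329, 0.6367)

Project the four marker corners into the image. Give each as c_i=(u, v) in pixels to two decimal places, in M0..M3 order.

c0=(143.05, 300.01) c1=(278.44, 236.27) c2=(222.04, 101.78) c3=(74.15, 153.17)

Intrinsics K: fx=573.4, fy=575.4, cx=337.7, cy=227.5
Marker side s = 0.168 m; corners in marker frame (Z=0):
  M0 = (-0.0840, +0.0840, 0)
  M1 = (+0.0840, +0.0840, 0)
  M2 = (+0.0840, -0.0840, 0)
  M3 = (-0.0840, -0.0840, 0)
rvec = (0.0761, -0.4388, -0.4088), |rvec| = θ = 0.60453 rad = 34.637°
Rodrigues: sinθ=0.56837, 1−cosθ=0.17723; R = I + sinθ·[k]× + (1−cosθ)·[k]×²:
    [+0.82558 +0.36816 -0.42764]
    [-0.40055 +0.91615 +0.01544]
    [+0.39747 +0.15854 +0.90382]
t = (-0.1709, -0.0329, 0.6367) m
M0: Pc = R·M0+t = (-0.20932, +0.07770, +0.61663); u = 573.4·(-0.20932)/0.61663 + 337.7 = 143.0516, v = 575.4·(+0.07770)/0.61663 + 227.5 = 300.0067
M1: Pc = R·M1+t = (-0.07063, +0.01041, +0.68340); u = 573.4·(-0.07063)/0.68340 + 337.7 = 278.4423, v = 575.4·(+0.01041)/0.68340 + 227.5 = 236.2652
M2: Pc = R·M2+t = (-0.13248, -0.14350, +0.65677); u = 573.4·(-0.13248)/0.65677 + 337.7 = 222.0399, v = 575.4·(-0.14350)/0.65677 + 227.5 = 101.7770
M3: Pc = R·M3+t = (-0.27117, -0.07621, +0.59000); u = 573.4·(-0.27117)/0.59000 + 337.7 = 74.1536, v = 575.4·(-0.07621)/0.59000 + 227.5 = 153.1748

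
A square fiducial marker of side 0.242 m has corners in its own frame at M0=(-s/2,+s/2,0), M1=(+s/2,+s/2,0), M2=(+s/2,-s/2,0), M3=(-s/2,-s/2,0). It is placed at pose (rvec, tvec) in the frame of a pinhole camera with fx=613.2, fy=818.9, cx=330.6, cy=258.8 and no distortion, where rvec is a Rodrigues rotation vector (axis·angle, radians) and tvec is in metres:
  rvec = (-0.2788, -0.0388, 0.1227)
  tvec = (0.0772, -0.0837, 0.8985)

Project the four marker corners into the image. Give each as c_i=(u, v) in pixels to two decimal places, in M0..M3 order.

Intrinsics K: fx=613.2, fy=818.9, cx=330.6, cy=258.8
Marker side s = 0.242 m; corners in marker frame (Z=0):
  M0 = (-0.1210, +0.1210, 0)
  M1 = (+0.1210, +0.1210, 0)
  M2 = (+0.1210, -0.1210, 0)
  M3 = (-0.1210, -0.1210, 0)
rvec = (-0.2788, -0.0388, 0.1227), |rvec| = θ = 0.30707 rad = 17.594°
Rodrigues: sinθ=0.30226, 1−cosθ=0.04678; R = I + sinθ·[k]× + (1−cosθ)·[k]×²:
    [+0.99178 -0.11541 -0.05516]
    [+0.12615 +0.95397 +0.27208]
    [+0.02122 -0.27680 +0.96069]
t = (0.0772, -0.0837, 0.8985) m
M0: Pc = R·M0+t = (-0.05677, +0.01647, +0.86244); u = 613.2·(-0.05677)/0.86244 + 330.6 = 290.2354, v = 818.9·(+0.01647)/0.86244 + 258.8 = 274.4354
M1: Pc = R·M1+t = (+0.18324, +0.04699, +0.86758); u = 613.2·(+0.18324)/0.86758 + 330.6 = 460.1141, v = 818.9·(+0.04699)/0.86758 + 258.8 = 303.1577
M2: Pc = R·M2+t = (+0.21117, -0.18387, +0.93456); u = 613.2·(+0.21117)/0.93456 + 330.6 = 469.1572, v = 818.9·(-0.18387)/0.93456 + 258.8 = 97.6886
M3: Pc = R·M3+t = (-0.02884, -0.21439, +0.92942); u = 613.2·(-0.02884)/0.92942 + 330.6 = 311.5719, v = 818.9·(-0.21439)/0.92942 + 258.8 = 69.9009

c0=(290.24, 274.44) c1=(460.11, 303.16) c2=(469.16, 97.69) c3=(311.57, 69.90)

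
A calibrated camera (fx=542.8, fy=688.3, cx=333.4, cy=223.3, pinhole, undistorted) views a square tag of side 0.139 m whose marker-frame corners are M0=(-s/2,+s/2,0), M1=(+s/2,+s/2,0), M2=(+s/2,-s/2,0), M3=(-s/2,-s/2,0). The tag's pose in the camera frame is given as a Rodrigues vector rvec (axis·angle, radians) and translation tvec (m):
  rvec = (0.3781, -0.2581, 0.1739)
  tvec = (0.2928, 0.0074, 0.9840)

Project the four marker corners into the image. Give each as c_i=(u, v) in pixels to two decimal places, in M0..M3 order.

c0=(449.66, 266.98) c1=(515.22, 276.43) c2=(540.56, 189.64) c3=(472.75, 176.12)

Intrinsics K: fx=542.8, fy=688.3, cx=333.4, cy=223.3
Marker side s = 0.139 m; corners in marker frame (Z=0):
  M0 = (-0.0695, +0.0695, 0)
  M1 = (+0.0695, +0.0695, 0)
  M2 = (+0.0695, -0.0695, 0)
  M3 = (-0.0695, -0.0695, 0)
rvec = (0.3781, -0.2581, 0.1739), |rvec| = θ = 0.48971 rad = 28.058°
Rodrigues: sinθ=0.47037, 1−cosθ=0.11753; R = I + sinθ·[k]× + (1−cosθ)·[k]×²:
    [+0.95253 -0.21486 -0.21568]
    [+0.11921 +0.91512 -0.38516]
    [+0.28013 +0.34117 +0.89729]
t = (0.2928, 0.0074, 0.9840) m
M0: Pc = R·M0+t = (+0.21167, +0.06272, +0.98824); u = 542.8·(+0.21167)/0.98824 + 333.4 = 449.6595, v = 688.3·(+0.06272)/0.98824 + 223.3 = 266.9809
M1: Pc = R·M1+t = (+0.34407, +0.07929, +1.02718); u = 542.8·(+0.34407)/1.02718 + 333.4 = 515.2184, v = 688.3·(+0.07929)/1.02718 + 223.3 = 276.4281
M2: Pc = R·M2+t = (+0.37393, -0.04792, +0.97976); u = 542.8·(+0.37393)/0.97976 + 333.4 = 540.5647, v = 688.3·(-0.04792)/0.97976 + 223.3 = 189.6382
M3: Pc = R·M3+t = (+0.24153, -0.06449, +0.94082); u = 542.8·(+0.24153)/0.94082 + 333.4 = 472.7502, v = 688.3·(-0.06449)/0.94082 + 223.3 = 176.1227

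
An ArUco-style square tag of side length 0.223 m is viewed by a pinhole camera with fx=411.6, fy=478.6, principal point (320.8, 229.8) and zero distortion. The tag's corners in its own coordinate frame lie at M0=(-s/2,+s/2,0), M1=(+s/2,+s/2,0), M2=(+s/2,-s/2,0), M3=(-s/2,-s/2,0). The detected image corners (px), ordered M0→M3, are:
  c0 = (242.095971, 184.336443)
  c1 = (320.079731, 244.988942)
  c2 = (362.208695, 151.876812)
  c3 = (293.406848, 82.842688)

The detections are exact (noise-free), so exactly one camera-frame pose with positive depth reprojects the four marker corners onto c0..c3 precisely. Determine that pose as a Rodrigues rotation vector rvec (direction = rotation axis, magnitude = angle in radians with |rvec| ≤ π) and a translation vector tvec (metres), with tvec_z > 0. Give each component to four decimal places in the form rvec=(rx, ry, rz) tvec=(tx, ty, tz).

Intrinsics K: fx=411.6, fy=478.6, cx=320.8, cy=229.8
Marker side s = 0.223 m; corners in marker frame (Z=0):
  M0 = (-0.1115, +0.1115, 0)
  M1 = (+0.1115, +0.1115, 0)
  M2 = (+0.1115, -0.1115, 0)
  M3 = (-0.1115, -0.1115, 0)
Detected image corners:
  c0 = (242.095971, 184.336443) px
  c1 = (320.079731, 244.988942) px
  c2 = (362.208695, 151.876812) px
  c3 = (293.406848, 82.842688) px
Planar DLT: solve 8×8 A·h = b for H (H[2,2]=1):
  H  [+491.09921 -275.64341 +307.20793]
  H  [+379.84514 +398.48601 +166.74039]
  H  [+0.53372 -0.22126 +1.00000]
B = K⁻¹H; ‖b₁‖=1.085188, ‖b₂‖=1.085188; λ = 2/(‖b₁‖+‖b₂‖) = 0.921499, sign → tz>0 ⇒ λ=+0.921499
r₁ = λ·B[:,0] = (+0.71616,+0.49521,+0.49183); r₂ = λ·B[:,1] = (-0.45820,+0.86515,-0.20389)
r₃ = r₁×r₂ = (-0.52647,-0.07934,+0.84648); SVD([r₁ r₂ r₃]) → R = UVᵀ:
  R  [+0.71616 -0.45820 -0.52647]
  R  [+0.49521 +0.86515 -0.07934]
  R  [+0.49183 -0.20389 +0.84648]
t = (-0.03043, -0.12142, +0.92150) m
tr R = 2.427784; θ = arccos((tr R − 1)/2) = 0.775756 rad = 44.448°
axis k = ((R−Rᵀ)₃₂, (R−Rᵀ)₁₃, (R−Rᵀ)₂₁) / (2 sinθ) = (-0.088933, -0.727090, +0.680758)
rvec = θ·k = (-0.068990, -0.564044, +0.528102)

rvec=(-0.0690, -0.5640, 0.5281) tvec=(-0.0304, -0.1214, 0.9215)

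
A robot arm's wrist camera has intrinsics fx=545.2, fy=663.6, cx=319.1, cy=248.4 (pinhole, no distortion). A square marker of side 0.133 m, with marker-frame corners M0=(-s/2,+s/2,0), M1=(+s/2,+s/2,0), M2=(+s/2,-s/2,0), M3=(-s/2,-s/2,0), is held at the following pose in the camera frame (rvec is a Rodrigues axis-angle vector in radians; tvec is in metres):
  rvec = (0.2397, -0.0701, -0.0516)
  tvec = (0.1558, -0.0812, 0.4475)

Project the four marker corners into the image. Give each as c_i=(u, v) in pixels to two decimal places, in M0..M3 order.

c0=(428.80, 229.99) c1=(581.31, 219.11) c2=(593.33, 20.52) c3=(429.71, 28.30)

Intrinsics K: fx=545.2, fy=663.6, cx=319.1, cy=248.4
Marker side s = 0.133 m; corners in marker frame (Z=0):
  M0 = (-0.0665, +0.0665, 0)
  M1 = (+0.0665, +0.0665, 0)
  M2 = (+0.0665, -0.0665, 0)
  M3 = (-0.0665, -0.0665, 0)
rvec = (0.2397, -0.0701, -0.0516), |rvec| = θ = 0.25502 rad = 14.611°
Rodrigues: sinθ=0.25226, 1−cosθ=0.03234; R = I + sinθ·[k]× + (1−cosθ)·[k]×²:
    [+0.99623 +0.04269 -0.07549]
    [-0.05940 +0.97010 -0.23531]
    [+0.06319 +0.23891 +0.96898]
t = (0.1558, -0.0812, 0.4475) m
M0: Pc = R·M0+t = (+0.09239, -0.01274, +0.45919); u = 545.2·(+0.09239)/0.45919 + 319.1 = 428.7956, v = 663.6·(-0.01274)/0.45919 + 248.4 = 229.9913
M1: Pc = R·M1+t = (+0.22489, -0.02064, +0.46759); u = 545.2·(+0.22489)/0.46759 + 319.1 = 581.3149, v = 663.6·(-0.02064)/0.46759 + 248.4 = 219.1105
M2: Pc = R·M2+t = (+0.21921, -0.14966, +0.43581); u = 545.2·(+0.21921)/0.43581 + 319.1 = 593.3305, v = 663.6·(-0.14966)/0.43581 + 248.4 = 20.5151
M3: Pc = R·M3+t = (+0.08671, -0.14176, +0.42741); u = 545.2·(+0.08671)/0.42741 + 319.1 = 429.7088, v = 663.6·(-0.14176)/0.42741 + 248.4 = 28.2996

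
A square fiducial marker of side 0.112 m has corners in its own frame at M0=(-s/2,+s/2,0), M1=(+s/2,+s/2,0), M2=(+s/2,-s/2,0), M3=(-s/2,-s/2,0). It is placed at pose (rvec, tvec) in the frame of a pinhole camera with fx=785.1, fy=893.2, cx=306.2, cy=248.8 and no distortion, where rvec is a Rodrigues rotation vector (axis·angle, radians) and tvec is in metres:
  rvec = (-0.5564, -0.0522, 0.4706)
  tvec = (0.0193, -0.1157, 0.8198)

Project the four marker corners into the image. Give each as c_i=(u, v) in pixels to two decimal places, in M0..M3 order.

Intrinsics K: fx=785.1, fy=893.2, cx=306.2, cy=248.8
Marker side s = 0.112 m; corners in marker frame (Z=0):
  M0 = (-0.0560, +0.0560, 0)
  M1 = (+0.0560, +0.0560, 0)
  M2 = (+0.0560, -0.0560, 0)
  M3 = (-0.0560, -0.0560, 0)
rvec = (-0.5564, -0.0522, 0.4706), |rvec| = θ = 0.73060 rad = 41.860°
Rodrigues: sinθ=0.66731, 1−cosθ=0.25522; R = I + sinθ·[k]× + (1−cosθ)·[k]×²:
    [+0.89280 -0.41595 -0.17288]
    [+0.44373 +0.74608 +0.49646]
    [-0.07752 -0.51995 +0.85067]
t = (0.0193, -0.1157, 0.8198) m
M0: Pc = R·M0+t = (-0.05399, -0.09877, +0.79502); u = 785.1·(-0.05399)/0.79502 + 306.2 = 252.8837, v = 893.2·(-0.09877)/0.79502 + 248.8 = 137.8351
M1: Pc = R·M1+t = (+0.04600, -0.04907, +0.78634); u = 785.1·(+0.04600)/0.78634 + 306.2 = 352.1311, v = 893.2·(-0.04907)/0.78634 + 248.8 = 193.0607
M2: Pc = R·M2+t = (+0.09259, -0.13263, +0.84458); u = 785.1·(+0.09259)/0.84458 + 306.2 = 392.2699, v = 893.2·(-0.13263)/0.84458 + 248.8 = 108.5323
M3: Pc = R·M3+t = (-0.00740, -0.18233, +0.85326); u = 785.1·(-0.00740)/0.85326 + 306.2 = 299.3876, v = 893.2·(-0.18233)/0.85326 + 248.8 = 57.9360

c0=(252.88, 137.84) c1=(352.13, 193.06) c2=(392.27, 108.53) c3=(299.39, 57.94)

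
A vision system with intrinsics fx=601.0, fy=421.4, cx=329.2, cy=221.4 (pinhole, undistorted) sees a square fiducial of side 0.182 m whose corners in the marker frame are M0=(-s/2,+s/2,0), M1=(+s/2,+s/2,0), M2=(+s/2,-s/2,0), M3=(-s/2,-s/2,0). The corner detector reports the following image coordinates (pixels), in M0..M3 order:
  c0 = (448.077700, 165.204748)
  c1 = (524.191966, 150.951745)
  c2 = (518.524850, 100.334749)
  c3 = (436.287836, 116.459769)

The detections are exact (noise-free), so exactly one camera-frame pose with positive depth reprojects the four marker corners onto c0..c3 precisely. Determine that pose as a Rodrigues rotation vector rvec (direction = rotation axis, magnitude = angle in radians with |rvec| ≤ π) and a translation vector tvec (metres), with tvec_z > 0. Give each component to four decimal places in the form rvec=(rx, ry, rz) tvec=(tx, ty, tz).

Intrinsics K: fx=601.0, fy=421.4, cx=329.2, cy=221.4
Marker side s = 0.182 m; corners in marker frame (Z=0):
  M0 = (-0.0910, +0.0910, 0)
  M1 = (+0.0910, +0.0910, 0)
  M2 = (+0.0910, -0.0910, 0)
  M3 = (-0.0910, -0.0910, 0)
Detected image corners:
  c0 = (448.077700, 165.204748) px
  c1 = (524.191966, 150.951745) px
  c2 = (518.524850, 100.334749) px
  c3 = (436.287836, 116.459769) px
Planar DLT: solve 8×8 A·h = b for H (H[2,2]=1):
  H  [+398.41921 +256.73878 +481.67379]
  H  [-93.19535 +330.64585 +134.26839]
  H  [-0.07462 +0.43312 +1.00000]
B = K⁻¹H; ‖b₁‖=0.730759, ‖b₂‖=0.730759; λ = 2/(‖b₁‖+‖b₂‖) = 1.368441, sign → tz>0 ⇒ λ=+1.368441
r₁ = λ·B[:,0] = (+0.96311,-0.24899,-0.10211); r₂ = λ·B[:,1] = (+0.25992,+0.76233,+0.59270)
r₃ = r₁×r₂ = (-0.06974,-0.59738,+0.79892); SVD([r₁ r₂ r₃]) → R = UVᵀ:
  R  [+0.96311 +0.25992 -0.06974]
  R  [-0.24899 +0.76233 -0.59738]
  R  [-0.10211 +0.59270 +0.79892]
t = (+0.34717, -0.28295, +1.36844) m
tr R = 2.524358; θ = arccos((tr R − 1)/2) = 0.704124 rad = 40.343°
axis k = ((R−Rᵀ)₃₂, (R−Rᵀ)₁₃, (R−Rᵀ)₂₁) / (2 sinθ) = (+0.919170, +0.025004, -0.393066)
rvec = θ·k = (+0.647210, +0.017606, -0.276767)

rvec=(0.6472, 0.0176, -0.2768) tvec=(0.3472, -0.2829, 1.3684)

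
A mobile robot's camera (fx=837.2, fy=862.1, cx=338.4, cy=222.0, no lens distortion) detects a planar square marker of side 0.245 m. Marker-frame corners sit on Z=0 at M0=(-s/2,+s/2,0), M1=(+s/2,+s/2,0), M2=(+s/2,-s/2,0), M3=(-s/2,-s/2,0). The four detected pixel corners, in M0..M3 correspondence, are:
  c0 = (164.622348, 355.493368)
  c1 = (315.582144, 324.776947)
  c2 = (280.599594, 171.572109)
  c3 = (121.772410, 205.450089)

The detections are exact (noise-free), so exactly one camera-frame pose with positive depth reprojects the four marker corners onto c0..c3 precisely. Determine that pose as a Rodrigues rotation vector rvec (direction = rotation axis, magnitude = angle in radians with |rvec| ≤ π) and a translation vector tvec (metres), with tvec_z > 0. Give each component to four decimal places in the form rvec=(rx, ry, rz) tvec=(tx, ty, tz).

rvec=(0.2877, 0.0211, -0.2064) tvec=(-0.1809, 0.0663, 1.2876)

Intrinsics K: fx=837.2, fy=862.1, cx=338.4, cy=222.0
Marker side s = 0.245 m; corners in marker frame (Z=0):
  M0 = (-0.1225, +0.1225, 0)
  M1 = (+0.1225, +0.1225, 0)
  M2 = (+0.1225, -0.1225, 0)
  M3 = (-0.1225, -0.1225, 0)
Detected image corners:
  c0 = (164.622348, 355.493368) px
  c1 = (315.582144, 324.776947) px
  c2 = (280.599594, 171.572109) px
  c3 = (121.772410, 205.450089) px
Planar DLT: solve 8×8 A·h = b for H (H[2,2]=1):
  H  [+623.21550 +206.81580 +220.79282]
  H  [-141.92728 +676.22239 +266.41604]
  H  [-0.03887 +0.21708 +1.00000]
B = K⁻¹H; ‖b₁‖=0.776655, ‖b₂‖=0.776655; λ = 2/(‖b₁‖+‖b₂‖) = 1.287573, sign → tz>0 ⇒ λ=+1.287573
r₁ = λ·B[:,0] = (+0.97870,-0.19909,-0.05004); r₂ = λ·B[:,1] = (+0.20509,+0.93798,+0.27951)
r₃ = r₁×r₂ = (-0.00870,-0.28382,+0.95884); SVD([r₁ r₂ r₃]) → R = UVᵀ:
  R  [+0.97870 +0.20509 -0.00870]
  R  [-0.19909 +0.93798 -0.28382]
  R  [-0.05004 +0.27951 +0.95884]
t = (-0.18087, +0.06634, +1.28757) m
tr R = 2.875525; θ = arccos((tr R − 1)/2) = 0.354666 rad = 20.321°
axis k = ((R−Rᵀ)₃₂, (R−Rᵀ)₁₃, (R−Rᵀ)₂₁) / (2 sinθ) = (+0.811060, +0.059520, -0.581927)
rvec = θ·k = (+0.287655, +0.021110, -0.206390)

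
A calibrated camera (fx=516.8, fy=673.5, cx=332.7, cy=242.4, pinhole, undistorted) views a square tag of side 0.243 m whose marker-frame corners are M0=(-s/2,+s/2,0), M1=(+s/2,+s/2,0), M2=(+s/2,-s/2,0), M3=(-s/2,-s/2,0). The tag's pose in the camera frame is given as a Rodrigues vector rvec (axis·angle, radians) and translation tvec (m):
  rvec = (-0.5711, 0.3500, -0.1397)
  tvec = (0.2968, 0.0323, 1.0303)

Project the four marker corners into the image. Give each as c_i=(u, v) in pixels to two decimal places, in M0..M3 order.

c0=(429.85, 351.03) c1=(563.08, 319.45) c2=(530.15, 181.32) c3=(414.70, 217.62)

Intrinsics K: fx=516.8, fy=673.5, cx=332.7, cy=242.4
Marker side s = 0.243 m; corners in marker frame (Z=0):
  M0 = (-0.1215, +0.1215, 0)
  M1 = (+0.1215, +0.1215, 0)
  M2 = (+0.1215, -0.1215, 0)
  M3 = (-0.1215, -0.1215, 0)
rvec = (-0.5711, 0.3500, -0.1397), |rvec| = θ = 0.68423 rad = 39.204°
Rodrigues: sinθ=0.63208, 1−cosθ=0.22509; R = I + sinθ·[k]× + (1−cosθ)·[k]×²:
    [+0.93172 +0.03295 +0.36168]
    [-0.22516 +0.83380 +0.50406]
    [-0.28496 -0.55108 +0.78429]
t = (0.2968, 0.0323, 1.0303) m
M0: Pc = R·M0+t = (+0.18760, +0.16096, +0.99797); u = 516.8·(+0.18760)/0.99797 + 332.7 = 429.8488, v = 673.5·(+0.16096)/0.99797 + 242.4 = 351.0297
M1: Pc = R·M1+t = (+0.41401, +0.10625, +0.92872); u = 516.8·(+0.41401)/0.92872 + 332.7 = 563.0801, v = 673.5·(+0.10625)/0.92872 + 242.4 = 319.4520
M2: Pc = R·M2+t = (+0.40600, -0.09636, +1.06263); u = 516.8·(+0.40600)/1.06263 + 332.7 = 530.1540, v = 673.5·(-0.09636)/1.06263 + 242.4 = 181.3245
M3: Pc = R·M3+t = (+0.17959, -0.04165, +1.13188); u = 516.8·(+0.17959)/1.13188 + 332.7 = 414.6996, v = 673.5·(-0.04165)/1.13188 + 242.4 = 217.6167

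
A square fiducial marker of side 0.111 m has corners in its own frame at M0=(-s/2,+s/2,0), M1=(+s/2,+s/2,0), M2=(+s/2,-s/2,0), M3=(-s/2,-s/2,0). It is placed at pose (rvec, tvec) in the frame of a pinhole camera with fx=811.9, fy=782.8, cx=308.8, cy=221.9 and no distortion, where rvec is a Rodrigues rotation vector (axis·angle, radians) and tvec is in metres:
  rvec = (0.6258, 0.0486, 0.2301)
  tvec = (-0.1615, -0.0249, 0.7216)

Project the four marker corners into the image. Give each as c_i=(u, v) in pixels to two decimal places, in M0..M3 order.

c0=(64.45, 228.20) c1=(181.44, 254.40) c2=(195.38, 158.57) c3=(67.39, 129.51)

Intrinsics K: fx=811.9, fy=782.8, cx=308.8, cy=221.9
Marker side s = 0.111 m; corners in marker frame (Z=0):
  M0 = (-0.0555, +0.0555, 0)
  M1 = (+0.0555, +0.0555, 0)
  M2 = (+0.0555, -0.0555, 0)
  M3 = (-0.0555, -0.0555, 0)
rvec = (0.6258, 0.0486, 0.2301), |rvec| = θ = 0.66853 rad = 38.304°
Rodrigues: sinθ=0.61983, 1−cosθ=0.21527; R = I + sinθ·[k]× + (1−cosθ)·[k]×²:
    [+0.97336 -0.19869 +0.11442]
    [+0.22799 +0.78587 -0.57483]
    [+0.02430 +0.58560 +0.81023]
t = (-0.1615, -0.0249, 0.7216) m
M0: Pc = R·M0+t = (-0.22655, +0.00606, +0.75275); u = 811.9·(-0.22655)/0.75275 + 308.8 = 64.4501, v = 782.8·(+0.00606)/0.75275 + 221.9 = 228.2045
M1: Pc = R·M1+t = (-0.11851, +0.03137, +0.75545); u = 811.9·(-0.11851)/0.75545 + 308.8 = 181.4389, v = 782.8·(+0.03137)/0.75545 + 221.9 = 254.4049
M2: Pc = R·M2+t = (-0.09645, -0.05586, +0.69045); u = 811.9·(-0.09645)/0.69045 + 308.8 = 195.3827, v = 782.8·(-0.05586)/0.69045 + 221.9 = 158.5655
M3: Pc = R·M3+t = (-0.20449, -0.08117, +0.68775); u = 811.9·(-0.20449)/0.68775 + 308.8 = 67.3915, v = 782.8·(-0.08117)/0.68775 + 221.9 = 129.5130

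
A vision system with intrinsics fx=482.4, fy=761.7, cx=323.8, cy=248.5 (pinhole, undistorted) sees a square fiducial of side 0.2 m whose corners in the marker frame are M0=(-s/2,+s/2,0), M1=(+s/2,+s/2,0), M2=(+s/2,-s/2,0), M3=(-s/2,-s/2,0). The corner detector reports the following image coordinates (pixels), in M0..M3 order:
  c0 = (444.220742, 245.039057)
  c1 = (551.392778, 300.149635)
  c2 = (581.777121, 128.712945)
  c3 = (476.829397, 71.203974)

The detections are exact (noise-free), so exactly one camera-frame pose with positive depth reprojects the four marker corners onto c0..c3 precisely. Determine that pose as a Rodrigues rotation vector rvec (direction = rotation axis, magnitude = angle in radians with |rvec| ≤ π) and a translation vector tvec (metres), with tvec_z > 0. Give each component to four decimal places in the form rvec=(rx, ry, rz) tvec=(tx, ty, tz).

Intrinsics K: fx=482.4, fy=761.7, cx=323.8, cy=248.5
Marker side s = 0.2 m; corners in marker frame (Z=0):
  M0 = (-0.1000, +0.1000, 0)
  M1 = (+0.1000, +0.1000, 0)
  M2 = (+0.1000, -0.1000, 0)
  M3 = (-0.1000, -0.1000, 0)
Detected image corners:
  c0 = (444.220742, 245.039057) px
  c1 = (551.392778, 300.149635) px
  c2 = (581.777121, 128.712945) px
  c3 = (476.829397, 71.203974) px
Planar DLT: solve 8×8 A·h = b for H (H[2,2]=1):
  H  [+578.79396 -196.86784 +514.17714]
  H  [+299.20033 +848.81787 +185.87963]
  H  [+0.09451 -0.07679 +1.00000]
B = K⁻¹H; ‖b₁‖=1.196378, ‖b₂‖=1.196378; λ = 2/(‖b₁‖+‖b₂‖) = 0.835856, sign → tz>0 ⇒ λ=+0.835856
r₁ = λ·B[:,0] = (+0.94985,+0.30256,+0.07900); r₂ = λ·B[:,1] = (-0.29803,+0.95240,-0.06419)
r₃ = r₁×r₂ = (-0.09466,+0.03743,+0.99481); SVD([r₁ r₂ r₃]) → R = UVᵀ:
  R  [+0.94985 -0.29803 -0.09466]
  R  [+0.30256 +0.95240 +0.03743]
  R  [+0.07900 -0.06419 +0.99481]
t = (+0.32987, -0.06872, +0.83586) m
tr R = 2.897054; θ = arccos((tr R − 1)/2) = 0.322244 rad = 18.463°
axis k = ((R−Rᵀ)₃₂, (R−Rᵀ)₁₃, (R−Rᵀ)₂₁) / (2 sinθ) = (-0.160429, -0.274171, +0.948205)
rvec = θ·k = (-0.051697, -0.088350, +0.305553)

rvec=(-0.0517, -0.0883, 0.3056) tvec=(0.3299, -0.0687, 0.8359)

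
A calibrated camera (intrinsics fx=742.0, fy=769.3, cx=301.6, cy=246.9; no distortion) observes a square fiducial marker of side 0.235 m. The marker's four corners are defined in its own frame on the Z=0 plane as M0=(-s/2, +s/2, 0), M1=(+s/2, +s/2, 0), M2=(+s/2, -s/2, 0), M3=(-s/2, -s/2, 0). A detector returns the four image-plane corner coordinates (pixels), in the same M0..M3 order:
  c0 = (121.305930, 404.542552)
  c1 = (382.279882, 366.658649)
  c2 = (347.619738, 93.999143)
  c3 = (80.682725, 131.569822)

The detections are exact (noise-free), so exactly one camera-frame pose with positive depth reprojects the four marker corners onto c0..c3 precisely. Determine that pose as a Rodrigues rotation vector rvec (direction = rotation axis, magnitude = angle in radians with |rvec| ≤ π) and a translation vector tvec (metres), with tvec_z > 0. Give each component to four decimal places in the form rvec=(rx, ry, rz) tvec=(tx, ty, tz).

Intrinsics K: fx=742.0, fy=769.3, cx=301.6, cy=246.9
Marker side s = 0.235 m; corners in marker frame (Z=0):
  M0 = (-0.1175, +0.1175, 0)
  M1 = (+0.1175, +0.1175, 0)
  M2 = (+0.1175, -0.1175, 0)
  M3 = (-0.1175, -0.1175, 0)
Detected image corners:
  c0 = (121.305930, 404.542552) px
  c1 = (382.279882, 366.658649) px
  c2 = (347.619738, 93.999143) px
  c3 = (80.682725, 131.569822) px
Planar DLT: solve 8×8 A·h = b for H (H[2,2]=1):
  H  [+1127.22873 +181.95467 +233.45550]
  H  [-156.10638 +1184.24024 +250.65309]
  H  [+0.01783 +0.09359 +1.00000]
B = K⁻¹H; ‖b₁‖=1.526362, ‖b₂‖=1.526362; λ = 2/(‖b₁‖+‖b₂‖) = 0.655153, sign → tz>0 ⇒ λ=+0.655153
r₁ = λ·B[:,0] = (+0.99054,-0.13669,+0.01168); r₂ = λ·B[:,1] = (+0.13573,+0.98885,+0.06132)
r₃ = r₁×r₂ = (-0.01993,-0.05915,+0.99805); SVD([r₁ r₂ r₃]) → R = UVᵀ:
  R  [+0.99054 +0.13573 -0.01993]
  R  [-0.13669 +0.98885 -0.05915]
  R  [+0.01168 +0.06132 +0.99805]
t = (-0.06017, +0.00320, +0.65515) m
tr R = 2.977441; θ = arccos((tr R − 1)/2) = 0.150339 rad = 8.614°
axis k = ((R−Rᵀ)₃₂, (R−Rᵀ)₁₃, (R−Rᵀ)₂₁) / (2 sinθ) = (+0.402164, -0.105531, -0.909466)
rvec = θ·k = (+0.060461, -0.015865, -0.136728)

rvec=(0.0605, -0.0159, -0.1367) tvec=(-0.0602, 0.0032, 0.6552)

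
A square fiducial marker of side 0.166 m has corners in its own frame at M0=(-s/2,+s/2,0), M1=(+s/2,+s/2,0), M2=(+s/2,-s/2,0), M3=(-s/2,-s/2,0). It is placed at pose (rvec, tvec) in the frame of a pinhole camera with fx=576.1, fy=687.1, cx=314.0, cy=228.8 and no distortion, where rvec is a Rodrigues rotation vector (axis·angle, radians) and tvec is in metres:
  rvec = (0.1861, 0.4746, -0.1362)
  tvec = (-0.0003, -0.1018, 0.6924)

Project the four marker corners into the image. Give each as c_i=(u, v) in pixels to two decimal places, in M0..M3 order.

Intrinsics K: fx=576.1, fy=687.1, cx=314.0, cy=228.8
Marker side s = 0.166 m; corners in marker frame (Z=0):
  M0 = (-0.0830, +0.0830, 0)
  M1 = (+0.0830, +0.0830, 0)
  M2 = (+0.0830, -0.0830, 0)
  M3 = (-0.0830, -0.0830, 0)
rvec = (0.1861, 0.4746, -0.1362), |rvec| = θ = 0.52766 rad = 30.233°
Rodrigues: sinθ=0.50352, 1−cosθ=0.13601; R = I + sinθ·[k]× + (1−cosθ)·[k]×²:
    [+0.88090 +0.17311 +0.44050]
    [-0.08682 +0.97402 -0.20916]
    [-0.46526 +0.14601 +0.87305]
t = (-0.0003, -0.1018, 0.6924) m
M0: Pc = R·M0+t = (-0.05905, -0.01375, +0.74314); u = 576.1·(-0.05905)/0.74314 + 314.0 = 268.2253, v = 687.1·(-0.01375)/0.74314 + 228.8 = 216.0866
M1: Pc = R·M1+t = (+0.08718, -0.02816, +0.66590); u = 576.1·(+0.08718)/0.66590 + 314.0 = 389.4262, v = 687.1·(-0.02816)/0.66590 + 228.8 = 199.7410
M2: Pc = R·M2+t = (+0.05845, -0.18985, +0.64166); u = 576.1·(+0.05845)/0.64166 + 314.0 = 366.4746, v = 687.1·(-0.18985)/0.64166 + 228.8 = 25.5073
M3: Pc = R·M3+t = (-0.08778, -0.17544, +0.71890); u = 576.1·(-0.08778)/0.71890 + 314.0 = 243.6534, v = 687.1·(-0.17544)/0.71890 + 228.8 = 61.1225

c0=(268.23, 216.09) c1=(389.43, 199.74) c2=(366.47, 25.51) c3=(243.65, 61.12)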